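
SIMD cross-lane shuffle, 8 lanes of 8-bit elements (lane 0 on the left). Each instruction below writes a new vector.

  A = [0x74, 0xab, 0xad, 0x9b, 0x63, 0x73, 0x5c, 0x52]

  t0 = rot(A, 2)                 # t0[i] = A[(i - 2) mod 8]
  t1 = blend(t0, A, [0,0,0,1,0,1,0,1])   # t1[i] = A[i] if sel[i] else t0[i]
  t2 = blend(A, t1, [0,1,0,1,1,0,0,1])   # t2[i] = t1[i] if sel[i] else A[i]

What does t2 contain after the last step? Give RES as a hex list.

  t0: 5c 52 74 ab ad 9b 63 73
  t1: 5c 52 74 9b ad 73 63 52
  t2: 74 52 ad 9b ad 73 5c 52

RES = [ 0x74  0x52  0xad  0x9b  0xad  0x73  0x5c  0x52 ]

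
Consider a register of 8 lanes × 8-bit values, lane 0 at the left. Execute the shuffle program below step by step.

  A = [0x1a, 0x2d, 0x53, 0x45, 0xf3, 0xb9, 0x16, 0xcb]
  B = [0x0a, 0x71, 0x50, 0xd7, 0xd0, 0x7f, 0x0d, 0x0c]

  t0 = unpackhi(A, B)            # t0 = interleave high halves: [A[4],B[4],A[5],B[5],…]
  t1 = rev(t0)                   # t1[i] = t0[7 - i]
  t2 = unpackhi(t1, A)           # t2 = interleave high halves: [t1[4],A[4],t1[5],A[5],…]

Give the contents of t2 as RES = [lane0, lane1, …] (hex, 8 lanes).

  t0: f3 d0 b9 7f 16 0d cb 0c
  t1: 0c cb 0d 16 7f b9 d0 f3
  t2: 7f f3 b9 b9 d0 16 f3 cb

RES = [ 0x7f  0xf3  0xb9  0xb9  0xd0  0x16  0xf3  0xcb ]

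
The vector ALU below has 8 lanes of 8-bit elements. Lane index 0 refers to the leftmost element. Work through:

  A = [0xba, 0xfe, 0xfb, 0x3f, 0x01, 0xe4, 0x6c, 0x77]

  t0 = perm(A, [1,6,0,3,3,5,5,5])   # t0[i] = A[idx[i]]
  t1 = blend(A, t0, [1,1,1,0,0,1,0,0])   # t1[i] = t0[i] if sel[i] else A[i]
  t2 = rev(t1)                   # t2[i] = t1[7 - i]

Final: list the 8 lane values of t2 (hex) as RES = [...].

RES = [0x77, 0x6c, 0xe4, 0x01, 0x3f, 0xba, 0x6c, 0xfe]

t0 = [0xfe, 0x6c, 0xba, 0x3f, 0x3f, 0xe4, 0xe4, 0xe4]
t1 = [0xfe, 0x6c, 0xba, 0x3f, 0x01, 0xe4, 0x6c, 0x77]
t2 = [0x77, 0x6c, 0xe4, 0x01, 0x3f, 0xba, 0x6c, 0xfe]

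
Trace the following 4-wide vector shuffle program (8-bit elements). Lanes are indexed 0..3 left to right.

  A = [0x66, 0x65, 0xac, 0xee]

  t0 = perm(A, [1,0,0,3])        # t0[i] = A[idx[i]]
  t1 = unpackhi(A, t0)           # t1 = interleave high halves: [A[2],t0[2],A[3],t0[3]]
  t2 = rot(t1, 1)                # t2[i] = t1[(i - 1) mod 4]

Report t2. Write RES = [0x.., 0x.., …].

  t0: 65 66 66 ee
  t1: ac 66 ee ee
  t2: ee ac 66 ee

RES = [ 0xee  0xac  0x66  0xee ]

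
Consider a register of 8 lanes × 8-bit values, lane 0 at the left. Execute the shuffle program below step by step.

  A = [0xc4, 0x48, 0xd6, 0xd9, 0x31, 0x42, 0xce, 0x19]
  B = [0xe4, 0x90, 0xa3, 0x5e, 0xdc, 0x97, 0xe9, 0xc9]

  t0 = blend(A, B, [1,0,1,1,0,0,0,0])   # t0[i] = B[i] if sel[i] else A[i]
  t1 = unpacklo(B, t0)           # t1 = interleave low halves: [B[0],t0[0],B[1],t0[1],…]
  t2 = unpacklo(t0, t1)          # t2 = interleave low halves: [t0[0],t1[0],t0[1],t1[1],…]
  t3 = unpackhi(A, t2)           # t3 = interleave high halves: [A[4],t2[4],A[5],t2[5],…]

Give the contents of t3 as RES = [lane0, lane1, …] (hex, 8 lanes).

RES = [ 0x31  0xa3  0x42  0x90  0xce  0x5e  0x19  0x48 ]

t0 = [0xe4, 0x48, 0xa3, 0x5e, 0x31, 0x42, 0xce, 0x19]
t1 = [0xe4, 0xe4, 0x90, 0x48, 0xa3, 0xa3, 0x5e, 0x5e]
t2 = [0xe4, 0xe4, 0x48, 0xe4, 0xa3, 0x90, 0x5e, 0x48]
t3 = [0x31, 0xa3, 0x42, 0x90, 0xce, 0x5e, 0x19, 0x48]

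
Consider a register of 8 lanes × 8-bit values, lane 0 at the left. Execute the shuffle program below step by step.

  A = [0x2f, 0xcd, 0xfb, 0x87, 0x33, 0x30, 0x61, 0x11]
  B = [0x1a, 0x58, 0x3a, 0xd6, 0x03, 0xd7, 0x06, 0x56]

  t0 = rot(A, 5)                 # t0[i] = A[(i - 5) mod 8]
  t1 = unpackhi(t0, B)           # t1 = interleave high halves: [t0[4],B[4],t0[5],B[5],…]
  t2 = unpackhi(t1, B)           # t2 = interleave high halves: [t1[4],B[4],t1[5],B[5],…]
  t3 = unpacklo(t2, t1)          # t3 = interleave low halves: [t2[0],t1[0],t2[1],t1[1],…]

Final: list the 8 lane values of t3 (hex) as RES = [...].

RES = [ 0xcd  0x11  0x03  0x03  0x06  0x2f  0xd7  0xd7 ]

t0 = [0x87, 0x33, 0x30, 0x61, 0x11, 0x2f, 0xcd, 0xfb]
t1 = [0x11, 0x03, 0x2f, 0xd7, 0xcd, 0x06, 0xfb, 0x56]
t2 = [0xcd, 0x03, 0x06, 0xd7, 0xfb, 0x06, 0x56, 0x56]
t3 = [0xcd, 0x11, 0x03, 0x03, 0x06, 0x2f, 0xd7, 0xd7]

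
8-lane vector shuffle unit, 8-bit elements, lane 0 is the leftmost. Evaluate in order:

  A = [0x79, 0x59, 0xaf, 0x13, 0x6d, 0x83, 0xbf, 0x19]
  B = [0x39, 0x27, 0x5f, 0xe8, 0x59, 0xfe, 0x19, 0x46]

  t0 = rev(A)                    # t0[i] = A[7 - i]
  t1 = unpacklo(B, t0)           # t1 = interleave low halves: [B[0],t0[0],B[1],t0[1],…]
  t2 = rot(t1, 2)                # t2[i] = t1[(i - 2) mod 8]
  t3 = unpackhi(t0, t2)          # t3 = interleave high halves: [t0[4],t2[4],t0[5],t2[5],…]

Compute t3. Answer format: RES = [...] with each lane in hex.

→ t0 |19|bf|83|6d|13|af|59|79|
→ t1 |39|19|27|bf|5f|83|e8|6d|
→ t2 |e8|6d|39|19|27|bf|5f|83|
→ t3 |13|27|af|bf|59|5f|79|83|

RES = [ 0x13  0x27  0xaf  0xbf  0x59  0x5f  0x79  0x83 ]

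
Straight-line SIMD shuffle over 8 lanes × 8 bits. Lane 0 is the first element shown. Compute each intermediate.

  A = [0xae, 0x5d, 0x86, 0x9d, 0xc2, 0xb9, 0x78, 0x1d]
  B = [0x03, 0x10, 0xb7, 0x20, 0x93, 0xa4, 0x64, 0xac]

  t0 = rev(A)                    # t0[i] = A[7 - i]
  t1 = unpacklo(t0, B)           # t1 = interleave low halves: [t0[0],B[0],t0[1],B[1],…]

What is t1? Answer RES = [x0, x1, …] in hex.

RES = [0x1d, 0x03, 0x78, 0x10, 0xb9, 0xb7, 0xc2, 0x20]

t0 = [0x1d, 0x78, 0xb9, 0xc2, 0x9d, 0x86, 0x5d, 0xae]
t1 = [0x1d, 0x03, 0x78, 0x10, 0xb9, 0xb7, 0xc2, 0x20]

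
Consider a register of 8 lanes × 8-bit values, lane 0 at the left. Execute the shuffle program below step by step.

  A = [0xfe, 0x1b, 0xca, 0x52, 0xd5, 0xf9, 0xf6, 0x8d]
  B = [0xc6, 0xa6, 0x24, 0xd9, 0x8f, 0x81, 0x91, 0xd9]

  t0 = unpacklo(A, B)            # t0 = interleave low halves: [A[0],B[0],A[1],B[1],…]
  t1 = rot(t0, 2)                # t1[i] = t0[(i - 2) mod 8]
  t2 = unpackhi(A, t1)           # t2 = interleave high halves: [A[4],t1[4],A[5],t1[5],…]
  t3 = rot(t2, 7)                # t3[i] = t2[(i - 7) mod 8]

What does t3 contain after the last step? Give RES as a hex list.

RES = [0x1b, 0xf9, 0xa6, 0xf6, 0xca, 0x8d, 0x24, 0xd5]

  t0: fe c6 1b a6 ca 24 52 d9
  t1: 52 d9 fe c6 1b a6 ca 24
  t2: d5 1b f9 a6 f6 ca 8d 24
  t3: 1b f9 a6 f6 ca 8d 24 d5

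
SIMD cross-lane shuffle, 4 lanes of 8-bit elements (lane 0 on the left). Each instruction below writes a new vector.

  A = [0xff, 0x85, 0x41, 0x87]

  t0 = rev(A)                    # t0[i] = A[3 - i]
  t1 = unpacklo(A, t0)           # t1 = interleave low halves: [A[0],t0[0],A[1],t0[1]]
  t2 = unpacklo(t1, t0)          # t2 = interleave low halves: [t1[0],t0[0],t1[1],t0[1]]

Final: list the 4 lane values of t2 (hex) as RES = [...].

RES = [ 0xff  0x87  0x87  0x41 ]

→ t0 |87|41|85|ff|
→ t1 |ff|87|85|41|
→ t2 |ff|87|87|41|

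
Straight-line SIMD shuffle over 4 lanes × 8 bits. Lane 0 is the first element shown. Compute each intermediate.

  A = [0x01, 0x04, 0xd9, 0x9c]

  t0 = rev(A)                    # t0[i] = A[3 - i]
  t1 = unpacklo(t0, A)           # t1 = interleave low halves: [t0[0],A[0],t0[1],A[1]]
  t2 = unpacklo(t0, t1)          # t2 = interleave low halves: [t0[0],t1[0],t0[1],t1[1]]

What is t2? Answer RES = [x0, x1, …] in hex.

RES = [ 0x9c  0x9c  0xd9  0x01 ]

→ t0 |9c|d9|04|01|
→ t1 |9c|01|d9|04|
→ t2 |9c|9c|d9|01|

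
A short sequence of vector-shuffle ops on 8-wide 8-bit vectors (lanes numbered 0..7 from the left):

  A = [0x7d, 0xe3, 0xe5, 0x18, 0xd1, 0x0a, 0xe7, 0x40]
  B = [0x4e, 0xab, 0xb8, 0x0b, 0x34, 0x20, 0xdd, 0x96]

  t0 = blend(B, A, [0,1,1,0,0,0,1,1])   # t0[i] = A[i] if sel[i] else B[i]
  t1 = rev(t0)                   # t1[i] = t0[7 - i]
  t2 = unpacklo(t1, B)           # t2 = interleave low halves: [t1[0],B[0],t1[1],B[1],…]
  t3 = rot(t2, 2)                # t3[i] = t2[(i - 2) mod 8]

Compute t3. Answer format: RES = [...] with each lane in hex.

RES = [ 0x34  0x0b  0x40  0x4e  0xe7  0xab  0x20  0xb8 ]

→ t0 |4e|e3|e5|0b|34|20|e7|40|
→ t1 |40|e7|20|34|0b|e5|e3|4e|
→ t2 |40|4e|e7|ab|20|b8|34|0b|
→ t3 |34|0b|40|4e|e7|ab|20|b8|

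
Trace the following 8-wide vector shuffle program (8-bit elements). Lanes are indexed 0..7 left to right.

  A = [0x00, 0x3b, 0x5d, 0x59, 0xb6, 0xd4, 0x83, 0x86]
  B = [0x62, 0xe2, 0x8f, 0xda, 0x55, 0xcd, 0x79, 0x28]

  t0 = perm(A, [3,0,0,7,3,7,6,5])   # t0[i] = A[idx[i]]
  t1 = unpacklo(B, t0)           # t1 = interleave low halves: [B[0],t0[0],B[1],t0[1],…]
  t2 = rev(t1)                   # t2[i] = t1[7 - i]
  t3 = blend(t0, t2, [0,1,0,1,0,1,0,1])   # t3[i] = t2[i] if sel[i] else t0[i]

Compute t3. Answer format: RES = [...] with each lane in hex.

→ t0 |59|00|00|86|59|86|83|d4|
→ t1 |62|59|e2|00|8f|00|da|86|
→ t2 |86|da|00|8f|00|e2|59|62|
→ t3 |59|da|00|8f|59|e2|83|62|

RES = [0x59, 0xda, 0x00, 0x8f, 0x59, 0xe2, 0x83, 0x62]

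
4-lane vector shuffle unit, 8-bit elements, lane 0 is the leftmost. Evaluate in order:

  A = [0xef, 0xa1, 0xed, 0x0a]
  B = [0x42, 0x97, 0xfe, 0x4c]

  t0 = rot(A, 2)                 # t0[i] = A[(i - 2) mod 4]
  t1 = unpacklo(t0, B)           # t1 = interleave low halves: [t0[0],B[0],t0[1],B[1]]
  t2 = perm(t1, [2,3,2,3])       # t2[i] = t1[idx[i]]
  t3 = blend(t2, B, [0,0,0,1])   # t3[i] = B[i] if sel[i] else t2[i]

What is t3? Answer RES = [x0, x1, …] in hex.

RES = [0x0a, 0x97, 0x0a, 0x4c]

  t0: ed 0a ef a1
  t1: ed 42 0a 97
  t2: 0a 97 0a 97
  t3: 0a 97 0a 4c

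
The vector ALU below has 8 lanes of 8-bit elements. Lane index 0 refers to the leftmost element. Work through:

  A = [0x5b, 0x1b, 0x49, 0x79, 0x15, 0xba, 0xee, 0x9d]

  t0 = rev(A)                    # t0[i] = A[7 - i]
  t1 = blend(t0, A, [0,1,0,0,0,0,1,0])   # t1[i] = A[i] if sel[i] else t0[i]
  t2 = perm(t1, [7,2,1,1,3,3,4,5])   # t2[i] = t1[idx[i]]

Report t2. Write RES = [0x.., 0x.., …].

→ t0 |9d|ee|ba|15|79|49|1b|5b|
→ t1 |9d|1b|ba|15|79|49|ee|5b|
→ t2 |5b|ba|1b|1b|15|15|79|49|

RES = [0x5b, 0xba, 0x1b, 0x1b, 0x15, 0x15, 0x79, 0x49]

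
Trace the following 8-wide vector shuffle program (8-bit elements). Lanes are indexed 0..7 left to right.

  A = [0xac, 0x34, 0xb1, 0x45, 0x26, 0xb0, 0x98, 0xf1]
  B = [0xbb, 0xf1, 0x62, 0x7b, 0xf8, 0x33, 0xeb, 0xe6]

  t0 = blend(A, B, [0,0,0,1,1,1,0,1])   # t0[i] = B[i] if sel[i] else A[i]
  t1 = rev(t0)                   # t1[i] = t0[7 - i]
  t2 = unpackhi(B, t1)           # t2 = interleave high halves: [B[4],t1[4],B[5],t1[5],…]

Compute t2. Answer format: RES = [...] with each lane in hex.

RES = [0xf8, 0x7b, 0x33, 0xb1, 0xeb, 0x34, 0xe6, 0xac]

→ t0 |ac|34|b1|7b|f8|33|98|e6|
→ t1 |e6|98|33|f8|7b|b1|34|ac|
→ t2 |f8|7b|33|b1|eb|34|e6|ac|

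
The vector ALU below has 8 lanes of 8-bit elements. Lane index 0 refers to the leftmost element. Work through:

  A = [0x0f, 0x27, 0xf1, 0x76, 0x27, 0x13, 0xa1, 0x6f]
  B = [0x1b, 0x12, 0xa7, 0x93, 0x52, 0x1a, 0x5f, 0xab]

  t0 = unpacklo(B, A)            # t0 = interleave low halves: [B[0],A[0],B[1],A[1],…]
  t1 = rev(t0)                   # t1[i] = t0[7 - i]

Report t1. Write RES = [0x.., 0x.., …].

RES = [ 0x76  0x93  0xf1  0xa7  0x27  0x12  0x0f  0x1b ]

→ t0 |1b|0f|12|27|a7|f1|93|76|
→ t1 |76|93|f1|a7|27|12|0f|1b|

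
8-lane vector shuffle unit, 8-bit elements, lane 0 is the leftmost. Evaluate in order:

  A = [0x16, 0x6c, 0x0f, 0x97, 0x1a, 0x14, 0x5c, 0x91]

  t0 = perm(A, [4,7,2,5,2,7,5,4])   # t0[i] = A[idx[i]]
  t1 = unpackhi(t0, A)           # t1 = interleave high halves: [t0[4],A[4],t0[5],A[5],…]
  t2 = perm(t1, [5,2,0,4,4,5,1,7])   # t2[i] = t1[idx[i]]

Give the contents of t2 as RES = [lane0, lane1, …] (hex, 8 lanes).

RES = [ 0x5c  0x91  0x0f  0x14  0x14  0x5c  0x1a  0x91 ]

→ t0 |1a|91|0f|14|0f|91|14|1a|
→ t1 |0f|1a|91|14|14|5c|1a|91|
→ t2 |5c|91|0f|14|14|5c|1a|91|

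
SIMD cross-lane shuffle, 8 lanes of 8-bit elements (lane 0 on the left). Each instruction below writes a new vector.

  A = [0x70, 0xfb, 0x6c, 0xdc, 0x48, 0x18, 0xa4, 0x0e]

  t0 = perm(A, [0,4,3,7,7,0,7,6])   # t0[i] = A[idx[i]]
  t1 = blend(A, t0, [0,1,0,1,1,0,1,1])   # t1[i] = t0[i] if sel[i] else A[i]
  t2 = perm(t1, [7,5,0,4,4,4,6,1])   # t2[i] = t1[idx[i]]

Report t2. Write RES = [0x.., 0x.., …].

→ t0 |70|48|dc|0e|0e|70|0e|a4|
→ t1 |70|48|6c|0e|0e|18|0e|a4|
→ t2 |a4|18|70|0e|0e|0e|0e|48|

RES = [ 0xa4  0x18  0x70  0x0e  0x0e  0x0e  0x0e  0x48 ]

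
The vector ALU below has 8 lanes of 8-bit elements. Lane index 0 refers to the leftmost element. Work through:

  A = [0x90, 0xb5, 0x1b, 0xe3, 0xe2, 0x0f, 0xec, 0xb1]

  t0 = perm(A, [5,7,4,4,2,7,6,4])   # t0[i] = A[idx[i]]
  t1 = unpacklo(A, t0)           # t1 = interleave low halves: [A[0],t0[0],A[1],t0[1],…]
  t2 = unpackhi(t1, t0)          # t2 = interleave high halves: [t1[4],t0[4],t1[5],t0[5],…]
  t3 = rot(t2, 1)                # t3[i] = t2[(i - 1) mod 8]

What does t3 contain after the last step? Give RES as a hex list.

→ t0 |0f|b1|e2|e2|1b|b1|ec|e2|
→ t1 |90|0f|b5|b1|1b|e2|e3|e2|
→ t2 |1b|1b|e2|b1|e3|ec|e2|e2|
→ t3 |e2|1b|1b|e2|b1|e3|ec|e2|

RES = [0xe2, 0x1b, 0x1b, 0xe2, 0xb1, 0xe3, 0xec, 0xe2]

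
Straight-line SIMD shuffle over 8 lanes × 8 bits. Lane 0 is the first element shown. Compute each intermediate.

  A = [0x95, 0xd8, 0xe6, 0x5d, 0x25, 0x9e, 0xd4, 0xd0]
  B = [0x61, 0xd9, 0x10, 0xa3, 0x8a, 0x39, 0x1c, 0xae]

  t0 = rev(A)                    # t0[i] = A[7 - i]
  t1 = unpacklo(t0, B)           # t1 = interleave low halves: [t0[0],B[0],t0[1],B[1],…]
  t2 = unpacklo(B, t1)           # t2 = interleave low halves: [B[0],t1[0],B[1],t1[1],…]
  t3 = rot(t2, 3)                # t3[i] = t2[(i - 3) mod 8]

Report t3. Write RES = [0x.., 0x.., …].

  t0: d0 d4 9e 25 5d e6 d8 95
  t1: d0 61 d4 d9 9e 10 25 a3
  t2: 61 d0 d9 61 10 d4 a3 d9
  t3: d4 a3 d9 61 d0 d9 61 10

RES = [ 0xd4  0xa3  0xd9  0x61  0xd0  0xd9  0x61  0x10 ]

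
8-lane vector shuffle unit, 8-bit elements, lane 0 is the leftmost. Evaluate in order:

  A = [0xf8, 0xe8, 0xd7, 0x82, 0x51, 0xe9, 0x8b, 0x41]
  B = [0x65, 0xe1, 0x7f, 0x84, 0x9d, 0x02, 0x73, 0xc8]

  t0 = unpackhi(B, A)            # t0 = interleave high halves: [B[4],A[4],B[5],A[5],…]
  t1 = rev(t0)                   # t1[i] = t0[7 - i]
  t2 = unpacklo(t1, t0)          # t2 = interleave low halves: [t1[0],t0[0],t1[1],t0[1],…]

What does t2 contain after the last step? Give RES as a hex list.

  t0: 9d 51 02 e9 73 8b c8 41
  t1: 41 c8 8b 73 e9 02 51 9d
  t2: 41 9d c8 51 8b 02 73 e9

RES = [ 0x41  0x9d  0xc8  0x51  0x8b  0x02  0x73  0xe9 ]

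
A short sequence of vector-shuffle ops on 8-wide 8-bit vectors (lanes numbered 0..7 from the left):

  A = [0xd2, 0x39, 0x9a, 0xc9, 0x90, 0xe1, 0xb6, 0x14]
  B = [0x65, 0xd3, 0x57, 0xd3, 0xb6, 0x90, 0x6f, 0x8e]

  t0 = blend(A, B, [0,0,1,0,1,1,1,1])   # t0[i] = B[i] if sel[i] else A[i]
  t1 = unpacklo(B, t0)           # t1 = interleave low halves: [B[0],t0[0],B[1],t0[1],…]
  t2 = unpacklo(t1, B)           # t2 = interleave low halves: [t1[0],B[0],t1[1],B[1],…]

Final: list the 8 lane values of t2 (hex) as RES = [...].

RES = [ 0x65  0x65  0xd2  0xd3  0xd3  0x57  0x39  0xd3 ]

  t0: d2 39 57 c9 b6 90 6f 8e
  t1: 65 d2 d3 39 57 57 d3 c9
  t2: 65 65 d2 d3 d3 57 39 d3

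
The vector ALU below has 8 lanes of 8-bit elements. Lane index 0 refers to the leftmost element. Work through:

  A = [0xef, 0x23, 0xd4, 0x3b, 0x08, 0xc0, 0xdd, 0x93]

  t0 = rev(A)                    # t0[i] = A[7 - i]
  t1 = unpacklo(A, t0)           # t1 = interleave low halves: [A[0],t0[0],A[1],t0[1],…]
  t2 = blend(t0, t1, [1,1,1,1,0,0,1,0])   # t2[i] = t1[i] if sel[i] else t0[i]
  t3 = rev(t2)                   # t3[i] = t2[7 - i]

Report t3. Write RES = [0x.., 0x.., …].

RES = [ 0xef  0x3b  0xd4  0x3b  0xdd  0x23  0x93  0xef ]

  t0: 93 dd c0 08 3b d4 23 ef
  t1: ef 93 23 dd d4 c0 3b 08
  t2: ef 93 23 dd 3b d4 3b ef
  t3: ef 3b d4 3b dd 23 93 ef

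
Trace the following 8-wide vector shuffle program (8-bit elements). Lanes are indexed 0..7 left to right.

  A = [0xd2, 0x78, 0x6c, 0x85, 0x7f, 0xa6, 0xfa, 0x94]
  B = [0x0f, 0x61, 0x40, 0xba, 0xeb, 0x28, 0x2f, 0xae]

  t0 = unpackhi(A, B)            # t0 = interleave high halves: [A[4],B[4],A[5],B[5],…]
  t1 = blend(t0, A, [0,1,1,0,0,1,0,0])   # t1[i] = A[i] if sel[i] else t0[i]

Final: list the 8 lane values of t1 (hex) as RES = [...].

  t0: 7f eb a6 28 fa 2f 94 ae
  t1: 7f 78 6c 28 fa a6 94 ae

RES = [0x7f, 0x78, 0x6c, 0x28, 0xfa, 0xa6, 0x94, 0xae]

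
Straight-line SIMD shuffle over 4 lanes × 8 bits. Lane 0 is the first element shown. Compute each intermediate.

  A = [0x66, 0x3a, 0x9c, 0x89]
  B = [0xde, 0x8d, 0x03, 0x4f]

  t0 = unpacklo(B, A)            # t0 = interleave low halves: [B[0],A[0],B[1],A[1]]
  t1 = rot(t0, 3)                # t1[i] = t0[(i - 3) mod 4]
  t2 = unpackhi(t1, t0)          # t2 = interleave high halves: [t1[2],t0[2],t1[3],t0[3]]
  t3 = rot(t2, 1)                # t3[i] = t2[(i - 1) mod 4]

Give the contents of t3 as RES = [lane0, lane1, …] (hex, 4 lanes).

t0 = [0xde, 0x66, 0x8d, 0x3a]
t1 = [0x66, 0x8d, 0x3a, 0xde]
t2 = [0x3a, 0x8d, 0xde, 0x3a]
t3 = [0x3a, 0x3a, 0x8d, 0xde]

RES = [ 0x3a  0x3a  0x8d  0xde ]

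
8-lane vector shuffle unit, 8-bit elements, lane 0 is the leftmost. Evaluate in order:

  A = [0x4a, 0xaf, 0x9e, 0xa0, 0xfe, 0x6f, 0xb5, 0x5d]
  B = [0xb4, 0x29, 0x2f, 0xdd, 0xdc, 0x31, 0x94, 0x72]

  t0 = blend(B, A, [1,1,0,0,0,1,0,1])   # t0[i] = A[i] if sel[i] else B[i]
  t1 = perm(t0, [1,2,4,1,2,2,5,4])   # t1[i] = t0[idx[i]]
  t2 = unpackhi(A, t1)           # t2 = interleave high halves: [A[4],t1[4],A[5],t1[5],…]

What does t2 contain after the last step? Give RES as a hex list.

RES = [0xfe, 0x2f, 0x6f, 0x2f, 0xb5, 0x6f, 0x5d, 0xdc]

→ t0 |4a|af|2f|dd|dc|6f|94|5d|
→ t1 |af|2f|dc|af|2f|2f|6f|dc|
→ t2 |fe|2f|6f|2f|b5|6f|5d|dc|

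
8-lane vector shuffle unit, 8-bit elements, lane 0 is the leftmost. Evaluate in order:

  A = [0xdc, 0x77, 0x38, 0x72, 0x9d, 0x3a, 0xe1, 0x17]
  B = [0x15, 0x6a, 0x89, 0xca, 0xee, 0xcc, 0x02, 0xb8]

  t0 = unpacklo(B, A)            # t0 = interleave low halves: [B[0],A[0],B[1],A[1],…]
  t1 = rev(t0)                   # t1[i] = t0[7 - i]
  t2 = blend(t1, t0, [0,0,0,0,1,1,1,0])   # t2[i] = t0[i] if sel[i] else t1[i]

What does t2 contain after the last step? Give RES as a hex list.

→ t0 |15|dc|6a|77|89|38|ca|72|
→ t1 |72|ca|38|89|77|6a|dc|15|
→ t2 |72|ca|38|89|89|38|ca|15|

RES = [ 0x72  0xca  0x38  0x89  0x89  0x38  0xca  0x15 ]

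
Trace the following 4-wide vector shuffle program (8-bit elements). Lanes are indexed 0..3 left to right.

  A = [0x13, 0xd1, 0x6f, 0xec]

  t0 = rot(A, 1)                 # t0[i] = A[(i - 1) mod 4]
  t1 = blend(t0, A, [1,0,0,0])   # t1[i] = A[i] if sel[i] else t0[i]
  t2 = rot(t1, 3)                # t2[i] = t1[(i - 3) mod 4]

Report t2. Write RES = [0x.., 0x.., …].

RES = [0x13, 0xd1, 0x6f, 0x13]

  t0: ec 13 d1 6f
  t1: 13 13 d1 6f
  t2: 13 d1 6f 13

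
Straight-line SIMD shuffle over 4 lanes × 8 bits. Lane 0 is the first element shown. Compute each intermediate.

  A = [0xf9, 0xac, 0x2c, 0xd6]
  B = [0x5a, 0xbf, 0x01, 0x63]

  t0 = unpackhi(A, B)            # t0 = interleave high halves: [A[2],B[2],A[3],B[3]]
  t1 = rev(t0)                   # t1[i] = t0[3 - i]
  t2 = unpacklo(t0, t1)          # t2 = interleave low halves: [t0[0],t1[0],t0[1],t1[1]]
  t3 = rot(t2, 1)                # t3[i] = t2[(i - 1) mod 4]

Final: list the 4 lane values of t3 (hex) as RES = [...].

RES = [ 0xd6  0x2c  0x63  0x01 ]

  t0: 2c 01 d6 63
  t1: 63 d6 01 2c
  t2: 2c 63 01 d6
  t3: d6 2c 63 01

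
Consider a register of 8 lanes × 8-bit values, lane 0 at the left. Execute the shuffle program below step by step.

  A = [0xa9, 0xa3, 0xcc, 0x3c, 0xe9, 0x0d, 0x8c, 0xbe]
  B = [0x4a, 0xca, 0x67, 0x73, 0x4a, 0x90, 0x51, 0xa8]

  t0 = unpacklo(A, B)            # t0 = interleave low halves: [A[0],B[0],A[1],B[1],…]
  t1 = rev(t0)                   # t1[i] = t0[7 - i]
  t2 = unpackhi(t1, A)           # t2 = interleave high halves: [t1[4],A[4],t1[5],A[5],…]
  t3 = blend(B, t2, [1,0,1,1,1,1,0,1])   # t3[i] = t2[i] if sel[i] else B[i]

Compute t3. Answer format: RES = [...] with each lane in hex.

t0 = [0xa9, 0x4a, 0xa3, 0xca, 0xcc, 0x67, 0x3c, 0x73]
t1 = [0x73, 0x3c, 0x67, 0xcc, 0xca, 0xa3, 0x4a, 0xa9]
t2 = [0xca, 0xe9, 0xa3, 0x0d, 0x4a, 0x8c, 0xa9, 0xbe]
t3 = [0xca, 0xca, 0xa3, 0x0d, 0x4a, 0x8c, 0x51, 0xbe]

RES = [ 0xca  0xca  0xa3  0x0d  0x4a  0x8c  0x51  0xbe ]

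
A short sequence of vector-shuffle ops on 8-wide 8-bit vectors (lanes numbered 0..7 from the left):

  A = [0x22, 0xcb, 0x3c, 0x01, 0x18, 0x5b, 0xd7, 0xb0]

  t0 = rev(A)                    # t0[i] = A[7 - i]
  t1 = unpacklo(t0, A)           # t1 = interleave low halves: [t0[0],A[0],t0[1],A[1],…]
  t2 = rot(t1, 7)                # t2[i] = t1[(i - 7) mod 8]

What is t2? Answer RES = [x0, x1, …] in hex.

RES = [ 0x22  0xd7  0xcb  0x5b  0x3c  0x18  0x01  0xb0 ]

  t0: b0 d7 5b 18 01 3c cb 22
  t1: b0 22 d7 cb 5b 3c 18 01
  t2: 22 d7 cb 5b 3c 18 01 b0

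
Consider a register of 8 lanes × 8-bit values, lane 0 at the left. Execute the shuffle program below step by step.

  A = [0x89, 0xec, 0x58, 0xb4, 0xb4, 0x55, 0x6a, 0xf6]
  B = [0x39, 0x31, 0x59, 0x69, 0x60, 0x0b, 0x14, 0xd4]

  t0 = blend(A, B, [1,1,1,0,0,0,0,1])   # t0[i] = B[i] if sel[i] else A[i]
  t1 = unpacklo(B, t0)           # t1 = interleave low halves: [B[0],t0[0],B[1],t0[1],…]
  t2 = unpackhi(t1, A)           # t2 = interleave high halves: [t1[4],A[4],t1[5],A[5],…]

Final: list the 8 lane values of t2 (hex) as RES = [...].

RES = [ 0x59  0xb4  0x59  0x55  0x69  0x6a  0xb4  0xf6 ]

→ t0 |39|31|59|b4|b4|55|6a|d4|
→ t1 |39|39|31|31|59|59|69|b4|
→ t2 |59|b4|59|55|69|6a|b4|f6|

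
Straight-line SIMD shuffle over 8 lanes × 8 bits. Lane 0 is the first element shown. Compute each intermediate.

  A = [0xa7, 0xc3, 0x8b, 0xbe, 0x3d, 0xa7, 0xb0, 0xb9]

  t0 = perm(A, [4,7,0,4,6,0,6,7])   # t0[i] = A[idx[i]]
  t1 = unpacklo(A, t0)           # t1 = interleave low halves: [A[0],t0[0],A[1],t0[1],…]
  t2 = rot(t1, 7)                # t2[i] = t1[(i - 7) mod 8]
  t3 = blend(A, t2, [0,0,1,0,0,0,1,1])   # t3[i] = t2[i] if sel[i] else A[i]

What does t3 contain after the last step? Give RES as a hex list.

  t0: 3d b9 a7 3d b0 a7 b0 b9
  t1: a7 3d c3 b9 8b a7 be 3d
  t2: 3d c3 b9 8b a7 be 3d a7
  t3: a7 c3 b9 be 3d a7 3d a7

RES = [ 0xa7  0xc3  0xb9  0xbe  0x3d  0xa7  0x3d  0xa7 ]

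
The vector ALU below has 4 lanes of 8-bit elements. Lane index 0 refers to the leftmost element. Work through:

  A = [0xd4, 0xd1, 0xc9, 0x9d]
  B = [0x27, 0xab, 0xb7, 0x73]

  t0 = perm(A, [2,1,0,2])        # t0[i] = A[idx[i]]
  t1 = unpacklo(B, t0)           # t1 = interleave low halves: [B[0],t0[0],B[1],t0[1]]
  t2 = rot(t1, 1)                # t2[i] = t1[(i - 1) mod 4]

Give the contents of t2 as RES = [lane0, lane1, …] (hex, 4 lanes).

RES = [0xd1, 0x27, 0xc9, 0xab]

  t0: c9 d1 d4 c9
  t1: 27 c9 ab d1
  t2: d1 27 c9 ab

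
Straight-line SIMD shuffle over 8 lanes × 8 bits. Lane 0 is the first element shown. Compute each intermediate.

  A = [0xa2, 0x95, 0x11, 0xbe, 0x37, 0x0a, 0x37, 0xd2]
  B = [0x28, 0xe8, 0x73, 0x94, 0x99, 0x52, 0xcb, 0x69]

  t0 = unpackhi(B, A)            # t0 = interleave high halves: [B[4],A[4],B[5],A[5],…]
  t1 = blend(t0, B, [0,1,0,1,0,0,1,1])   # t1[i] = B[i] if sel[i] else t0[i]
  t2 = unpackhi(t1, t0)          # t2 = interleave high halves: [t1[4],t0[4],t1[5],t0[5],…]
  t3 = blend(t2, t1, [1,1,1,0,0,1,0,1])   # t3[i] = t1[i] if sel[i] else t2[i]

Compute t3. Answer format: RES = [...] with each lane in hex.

→ t0 |99|37|52|0a|cb|37|69|d2|
→ t1 |99|e8|52|94|cb|37|cb|69|
→ t2 |cb|cb|37|37|cb|69|69|d2|
→ t3 |99|e8|52|37|cb|37|69|69|

RES = [ 0x99  0xe8  0x52  0x37  0xcb  0x37  0x69  0x69 ]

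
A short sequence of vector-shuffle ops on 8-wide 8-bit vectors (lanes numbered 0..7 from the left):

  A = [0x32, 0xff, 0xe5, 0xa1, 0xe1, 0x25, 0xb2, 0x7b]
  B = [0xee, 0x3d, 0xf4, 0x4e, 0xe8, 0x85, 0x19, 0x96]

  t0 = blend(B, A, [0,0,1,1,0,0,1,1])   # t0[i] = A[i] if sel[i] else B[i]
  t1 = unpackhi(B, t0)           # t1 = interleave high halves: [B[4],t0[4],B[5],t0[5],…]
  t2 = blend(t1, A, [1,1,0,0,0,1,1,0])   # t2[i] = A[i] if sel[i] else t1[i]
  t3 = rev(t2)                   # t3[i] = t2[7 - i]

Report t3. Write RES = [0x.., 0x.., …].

  t0: ee 3d e5 a1 e8 85 b2 7b
  t1: e8 e8 85 85 19 b2 96 7b
  t2: 32 ff 85 85 19 25 b2 7b
  t3: 7b b2 25 19 85 85 ff 32

RES = [0x7b, 0xb2, 0x25, 0x19, 0x85, 0x85, 0xff, 0x32]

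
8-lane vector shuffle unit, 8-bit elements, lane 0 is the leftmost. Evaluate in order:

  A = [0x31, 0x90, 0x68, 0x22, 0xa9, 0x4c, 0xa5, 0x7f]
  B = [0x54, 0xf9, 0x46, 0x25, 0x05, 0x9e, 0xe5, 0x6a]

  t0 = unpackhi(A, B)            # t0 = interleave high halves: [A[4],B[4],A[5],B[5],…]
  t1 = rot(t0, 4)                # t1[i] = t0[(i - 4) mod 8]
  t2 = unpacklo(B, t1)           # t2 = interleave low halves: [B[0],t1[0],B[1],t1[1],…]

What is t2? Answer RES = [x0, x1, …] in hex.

→ t0 |a9|05|4c|9e|a5|e5|7f|6a|
→ t1 |a5|e5|7f|6a|a9|05|4c|9e|
→ t2 |54|a5|f9|e5|46|7f|25|6a|

RES = [0x54, 0xa5, 0xf9, 0xe5, 0x46, 0x7f, 0x25, 0x6a]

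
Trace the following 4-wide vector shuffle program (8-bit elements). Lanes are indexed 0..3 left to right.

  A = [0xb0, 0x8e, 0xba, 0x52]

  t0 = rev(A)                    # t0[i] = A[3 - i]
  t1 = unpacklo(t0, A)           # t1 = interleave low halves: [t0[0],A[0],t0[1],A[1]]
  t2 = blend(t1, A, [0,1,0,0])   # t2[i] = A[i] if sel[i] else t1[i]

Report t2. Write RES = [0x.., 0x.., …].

RES = [0x52, 0x8e, 0xba, 0x8e]

t0 = [0x52, 0xba, 0x8e, 0xb0]
t1 = [0x52, 0xb0, 0xba, 0x8e]
t2 = [0x52, 0x8e, 0xba, 0x8e]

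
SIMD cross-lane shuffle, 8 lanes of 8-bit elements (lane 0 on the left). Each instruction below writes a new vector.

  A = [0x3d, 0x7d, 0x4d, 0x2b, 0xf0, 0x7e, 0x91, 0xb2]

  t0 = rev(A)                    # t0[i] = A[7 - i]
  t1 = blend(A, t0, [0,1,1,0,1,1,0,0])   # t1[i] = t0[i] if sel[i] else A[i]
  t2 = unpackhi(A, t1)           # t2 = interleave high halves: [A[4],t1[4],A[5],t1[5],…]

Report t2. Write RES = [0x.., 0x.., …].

  t0: b2 91 7e f0 2b 4d 7d 3d
  t1: 3d 91 7e 2b 2b 4d 91 b2
  t2: f0 2b 7e 4d 91 91 b2 b2

RES = [ 0xf0  0x2b  0x7e  0x4d  0x91  0x91  0xb2  0xb2 ]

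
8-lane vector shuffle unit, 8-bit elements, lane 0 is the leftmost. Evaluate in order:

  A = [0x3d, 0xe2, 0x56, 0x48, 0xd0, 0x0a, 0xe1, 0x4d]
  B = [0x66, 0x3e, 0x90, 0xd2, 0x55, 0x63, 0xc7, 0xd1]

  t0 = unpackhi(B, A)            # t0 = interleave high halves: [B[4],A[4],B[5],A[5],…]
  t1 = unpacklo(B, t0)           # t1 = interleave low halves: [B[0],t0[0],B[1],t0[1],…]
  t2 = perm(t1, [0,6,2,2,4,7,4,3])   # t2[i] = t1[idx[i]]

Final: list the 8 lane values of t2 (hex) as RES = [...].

RES = [ 0x66  0xd2  0x3e  0x3e  0x90  0x0a  0x90  0xd0 ]

t0 = [0x55, 0xd0, 0x63, 0x0a, 0xc7, 0xe1, 0xd1, 0x4d]
t1 = [0x66, 0x55, 0x3e, 0xd0, 0x90, 0x63, 0xd2, 0x0a]
t2 = [0x66, 0xd2, 0x3e, 0x3e, 0x90, 0x0a, 0x90, 0xd0]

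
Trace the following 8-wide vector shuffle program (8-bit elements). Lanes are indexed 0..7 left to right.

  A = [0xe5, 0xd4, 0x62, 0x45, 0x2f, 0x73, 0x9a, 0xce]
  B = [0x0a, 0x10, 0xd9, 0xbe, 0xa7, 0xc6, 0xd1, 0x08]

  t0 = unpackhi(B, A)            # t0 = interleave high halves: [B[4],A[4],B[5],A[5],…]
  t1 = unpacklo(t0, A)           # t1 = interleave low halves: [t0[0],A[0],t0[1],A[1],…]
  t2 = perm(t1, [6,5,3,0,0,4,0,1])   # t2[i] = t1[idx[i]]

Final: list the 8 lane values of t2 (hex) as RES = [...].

RES = [0x73, 0x62, 0xd4, 0xa7, 0xa7, 0xc6, 0xa7, 0xe5]

→ t0 |a7|2f|c6|73|d1|9a|08|ce|
→ t1 |a7|e5|2f|d4|c6|62|73|45|
→ t2 |73|62|d4|a7|a7|c6|a7|e5|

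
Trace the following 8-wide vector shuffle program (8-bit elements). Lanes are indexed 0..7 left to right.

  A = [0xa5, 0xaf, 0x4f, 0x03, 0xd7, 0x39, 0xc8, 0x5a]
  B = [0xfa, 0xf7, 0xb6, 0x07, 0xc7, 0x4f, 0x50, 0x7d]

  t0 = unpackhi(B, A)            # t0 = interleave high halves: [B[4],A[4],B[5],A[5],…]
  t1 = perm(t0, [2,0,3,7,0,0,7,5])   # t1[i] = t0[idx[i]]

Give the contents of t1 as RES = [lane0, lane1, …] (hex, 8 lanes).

t0 = [0xc7, 0xd7, 0x4f, 0x39, 0x50, 0xc8, 0x7d, 0x5a]
t1 = [0x4f, 0xc7, 0x39, 0x5a, 0xc7, 0xc7, 0x5a, 0xc8]

RES = [0x4f, 0xc7, 0x39, 0x5a, 0xc7, 0xc7, 0x5a, 0xc8]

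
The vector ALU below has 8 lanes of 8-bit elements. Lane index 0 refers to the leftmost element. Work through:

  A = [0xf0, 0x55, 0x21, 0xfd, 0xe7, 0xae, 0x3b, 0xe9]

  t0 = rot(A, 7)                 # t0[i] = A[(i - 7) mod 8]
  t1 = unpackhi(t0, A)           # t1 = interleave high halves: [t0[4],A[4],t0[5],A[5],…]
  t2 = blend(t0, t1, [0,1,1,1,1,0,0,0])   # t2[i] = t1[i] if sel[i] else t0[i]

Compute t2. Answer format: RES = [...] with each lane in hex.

t0 = [0x55, 0x21, 0xfd, 0xe7, 0xae, 0x3b, 0xe9, 0xf0]
t1 = [0xae, 0xe7, 0x3b, 0xae, 0xe9, 0x3b, 0xf0, 0xe9]
t2 = [0x55, 0xe7, 0x3b, 0xae, 0xe9, 0x3b, 0xe9, 0xf0]

RES = [0x55, 0xe7, 0x3b, 0xae, 0xe9, 0x3b, 0xe9, 0xf0]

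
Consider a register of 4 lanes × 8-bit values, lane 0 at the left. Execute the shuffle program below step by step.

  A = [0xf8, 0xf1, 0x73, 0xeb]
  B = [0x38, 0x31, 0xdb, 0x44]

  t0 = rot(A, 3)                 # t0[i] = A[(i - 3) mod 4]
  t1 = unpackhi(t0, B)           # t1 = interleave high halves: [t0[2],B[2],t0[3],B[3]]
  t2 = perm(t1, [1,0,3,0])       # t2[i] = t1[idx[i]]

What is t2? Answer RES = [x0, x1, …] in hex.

→ t0 |f1|73|eb|f8|
→ t1 |eb|db|f8|44|
→ t2 |db|eb|44|eb|

RES = [ 0xdb  0xeb  0x44  0xeb ]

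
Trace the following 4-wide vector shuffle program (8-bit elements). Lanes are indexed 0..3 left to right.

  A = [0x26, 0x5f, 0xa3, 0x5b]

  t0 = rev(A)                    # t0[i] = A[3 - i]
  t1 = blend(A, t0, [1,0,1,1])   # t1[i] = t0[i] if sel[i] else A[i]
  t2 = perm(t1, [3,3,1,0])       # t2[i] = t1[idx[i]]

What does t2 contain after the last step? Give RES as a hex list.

  t0: 5b a3 5f 26
  t1: 5b 5f 5f 26
  t2: 26 26 5f 5b

RES = [ 0x26  0x26  0x5f  0x5b ]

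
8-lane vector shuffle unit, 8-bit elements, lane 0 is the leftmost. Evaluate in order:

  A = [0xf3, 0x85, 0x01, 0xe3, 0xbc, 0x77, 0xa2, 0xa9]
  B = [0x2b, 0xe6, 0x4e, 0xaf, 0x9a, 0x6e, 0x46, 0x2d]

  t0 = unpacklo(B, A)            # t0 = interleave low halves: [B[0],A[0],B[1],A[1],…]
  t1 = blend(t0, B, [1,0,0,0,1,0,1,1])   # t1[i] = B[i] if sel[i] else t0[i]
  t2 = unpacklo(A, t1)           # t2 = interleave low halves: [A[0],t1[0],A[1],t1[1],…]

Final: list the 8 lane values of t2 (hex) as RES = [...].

t0 = [0x2b, 0xf3, 0xe6, 0x85, 0x4e, 0x01, 0xaf, 0xe3]
t1 = [0x2b, 0xf3, 0xe6, 0x85, 0x9a, 0x01, 0x46, 0x2d]
t2 = [0xf3, 0x2b, 0x85, 0xf3, 0x01, 0xe6, 0xe3, 0x85]

RES = [ 0xf3  0x2b  0x85  0xf3  0x01  0xe6  0xe3  0x85 ]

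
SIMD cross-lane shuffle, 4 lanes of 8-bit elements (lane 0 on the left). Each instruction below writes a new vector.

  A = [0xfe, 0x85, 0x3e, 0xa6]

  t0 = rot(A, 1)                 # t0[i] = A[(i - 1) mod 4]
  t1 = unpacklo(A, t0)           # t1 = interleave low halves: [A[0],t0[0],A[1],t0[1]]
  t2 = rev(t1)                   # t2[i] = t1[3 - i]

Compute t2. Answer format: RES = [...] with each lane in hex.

t0 = [0xa6, 0xfe, 0x85, 0x3e]
t1 = [0xfe, 0xa6, 0x85, 0xfe]
t2 = [0xfe, 0x85, 0xa6, 0xfe]

RES = [ 0xfe  0x85  0xa6  0xfe ]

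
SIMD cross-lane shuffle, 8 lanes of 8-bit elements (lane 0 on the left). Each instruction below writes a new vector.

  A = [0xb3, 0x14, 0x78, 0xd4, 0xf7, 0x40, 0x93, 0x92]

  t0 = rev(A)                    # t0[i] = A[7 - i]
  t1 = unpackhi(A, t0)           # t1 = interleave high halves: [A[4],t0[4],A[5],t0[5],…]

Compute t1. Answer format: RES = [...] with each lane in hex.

t0 = [0x92, 0x93, 0x40, 0xf7, 0xd4, 0x78, 0x14, 0xb3]
t1 = [0xf7, 0xd4, 0x40, 0x78, 0x93, 0x14, 0x92, 0xb3]

RES = [0xf7, 0xd4, 0x40, 0x78, 0x93, 0x14, 0x92, 0xb3]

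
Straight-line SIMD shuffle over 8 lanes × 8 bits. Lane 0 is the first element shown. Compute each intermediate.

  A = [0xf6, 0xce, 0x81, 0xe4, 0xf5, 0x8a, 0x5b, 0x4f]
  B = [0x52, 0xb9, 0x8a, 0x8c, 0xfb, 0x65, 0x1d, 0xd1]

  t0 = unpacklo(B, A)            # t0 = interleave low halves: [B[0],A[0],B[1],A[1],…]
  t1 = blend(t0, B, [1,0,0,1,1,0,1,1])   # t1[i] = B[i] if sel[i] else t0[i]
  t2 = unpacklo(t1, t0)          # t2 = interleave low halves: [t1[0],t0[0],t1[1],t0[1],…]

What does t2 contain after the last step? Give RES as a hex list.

RES = [ 0x52  0x52  0xf6  0xf6  0xb9  0xb9  0x8c  0xce ]

  t0: 52 f6 b9 ce 8a 81 8c e4
  t1: 52 f6 b9 8c fb 81 1d d1
  t2: 52 52 f6 f6 b9 b9 8c ce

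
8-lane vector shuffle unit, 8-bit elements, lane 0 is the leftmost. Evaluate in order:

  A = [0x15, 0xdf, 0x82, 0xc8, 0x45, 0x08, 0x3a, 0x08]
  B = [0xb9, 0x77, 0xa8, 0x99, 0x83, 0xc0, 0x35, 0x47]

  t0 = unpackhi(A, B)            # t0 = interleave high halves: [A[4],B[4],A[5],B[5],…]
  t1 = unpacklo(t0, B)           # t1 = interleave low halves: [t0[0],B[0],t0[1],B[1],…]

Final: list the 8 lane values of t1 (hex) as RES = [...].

→ t0 |45|83|08|c0|3a|35|08|47|
→ t1 |45|b9|83|77|08|a8|c0|99|

RES = [ 0x45  0xb9  0x83  0x77  0x08  0xa8  0xc0  0x99 ]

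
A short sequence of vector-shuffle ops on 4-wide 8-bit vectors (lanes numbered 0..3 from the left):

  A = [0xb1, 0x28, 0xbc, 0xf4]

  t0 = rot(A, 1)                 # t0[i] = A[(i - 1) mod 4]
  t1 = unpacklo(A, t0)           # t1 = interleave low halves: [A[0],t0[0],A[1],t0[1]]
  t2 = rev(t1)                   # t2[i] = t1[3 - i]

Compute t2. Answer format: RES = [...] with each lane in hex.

  t0: f4 b1 28 bc
  t1: b1 f4 28 b1
  t2: b1 28 f4 b1

RES = [0xb1, 0x28, 0xf4, 0xb1]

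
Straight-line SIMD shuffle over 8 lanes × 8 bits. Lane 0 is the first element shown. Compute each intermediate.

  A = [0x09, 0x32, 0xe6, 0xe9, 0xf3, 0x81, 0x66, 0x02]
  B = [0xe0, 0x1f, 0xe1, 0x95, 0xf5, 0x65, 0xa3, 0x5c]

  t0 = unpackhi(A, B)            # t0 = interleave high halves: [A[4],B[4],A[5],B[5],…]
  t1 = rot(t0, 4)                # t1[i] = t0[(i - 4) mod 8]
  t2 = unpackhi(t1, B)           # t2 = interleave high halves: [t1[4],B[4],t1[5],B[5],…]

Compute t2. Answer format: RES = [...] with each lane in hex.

  t0: f3 f5 81 65 66 a3 02 5c
  t1: 66 a3 02 5c f3 f5 81 65
  t2: f3 f5 f5 65 81 a3 65 5c

RES = [0xf3, 0xf5, 0xf5, 0x65, 0x81, 0xa3, 0x65, 0x5c]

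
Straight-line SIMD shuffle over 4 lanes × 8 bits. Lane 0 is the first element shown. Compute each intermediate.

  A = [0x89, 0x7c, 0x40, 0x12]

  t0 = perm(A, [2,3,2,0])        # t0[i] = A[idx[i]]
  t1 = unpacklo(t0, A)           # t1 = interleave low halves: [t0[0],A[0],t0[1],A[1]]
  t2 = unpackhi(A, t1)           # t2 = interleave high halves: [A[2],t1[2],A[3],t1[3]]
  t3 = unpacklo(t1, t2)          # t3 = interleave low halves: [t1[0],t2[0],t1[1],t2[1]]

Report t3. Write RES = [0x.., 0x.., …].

RES = [ 0x40  0x40  0x89  0x12 ]

→ t0 |40|12|40|89|
→ t1 |40|89|12|7c|
→ t2 |40|12|12|7c|
→ t3 |40|40|89|12|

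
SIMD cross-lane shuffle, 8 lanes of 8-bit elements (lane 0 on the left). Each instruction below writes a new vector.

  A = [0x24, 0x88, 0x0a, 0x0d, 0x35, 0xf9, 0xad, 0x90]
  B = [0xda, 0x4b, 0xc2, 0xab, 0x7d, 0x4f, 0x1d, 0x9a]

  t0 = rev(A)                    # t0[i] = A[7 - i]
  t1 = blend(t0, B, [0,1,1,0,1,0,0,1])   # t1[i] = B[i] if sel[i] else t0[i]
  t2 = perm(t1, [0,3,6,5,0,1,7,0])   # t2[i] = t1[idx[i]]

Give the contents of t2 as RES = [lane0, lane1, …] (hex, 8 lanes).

RES = [ 0x90  0x35  0x88  0x0a  0x90  0x4b  0x9a  0x90 ]

t0 = [0x90, 0xad, 0xf9, 0x35, 0x0d, 0x0a, 0x88, 0x24]
t1 = [0x90, 0x4b, 0xc2, 0x35, 0x7d, 0x0a, 0x88, 0x9a]
t2 = [0x90, 0x35, 0x88, 0x0a, 0x90, 0x4b, 0x9a, 0x90]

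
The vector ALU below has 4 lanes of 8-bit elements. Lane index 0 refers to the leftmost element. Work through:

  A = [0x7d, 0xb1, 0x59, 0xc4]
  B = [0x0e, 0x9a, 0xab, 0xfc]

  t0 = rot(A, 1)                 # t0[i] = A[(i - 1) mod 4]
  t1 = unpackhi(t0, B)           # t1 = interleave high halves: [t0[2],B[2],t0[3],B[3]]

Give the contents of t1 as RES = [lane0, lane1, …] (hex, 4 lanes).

  t0: c4 7d b1 59
  t1: b1 ab 59 fc

RES = [0xb1, 0xab, 0x59, 0xfc]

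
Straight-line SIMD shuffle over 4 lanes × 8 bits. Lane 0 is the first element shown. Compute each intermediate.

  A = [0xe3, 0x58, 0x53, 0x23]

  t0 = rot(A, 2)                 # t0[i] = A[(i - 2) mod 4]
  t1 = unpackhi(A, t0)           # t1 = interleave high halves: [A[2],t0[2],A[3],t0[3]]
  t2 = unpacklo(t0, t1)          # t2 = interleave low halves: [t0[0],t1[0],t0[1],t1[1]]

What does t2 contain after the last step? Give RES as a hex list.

RES = [ 0x53  0x53  0x23  0xe3 ]

  t0: 53 23 e3 58
  t1: 53 e3 23 58
  t2: 53 53 23 e3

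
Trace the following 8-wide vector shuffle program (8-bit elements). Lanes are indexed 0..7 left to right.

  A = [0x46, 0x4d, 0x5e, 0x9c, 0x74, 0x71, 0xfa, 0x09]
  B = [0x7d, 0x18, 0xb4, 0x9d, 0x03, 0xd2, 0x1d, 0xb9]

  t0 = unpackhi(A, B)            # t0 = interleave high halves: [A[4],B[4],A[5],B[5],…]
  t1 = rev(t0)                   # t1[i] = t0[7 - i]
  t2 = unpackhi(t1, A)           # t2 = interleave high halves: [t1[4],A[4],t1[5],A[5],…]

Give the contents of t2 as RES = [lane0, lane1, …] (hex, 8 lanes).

t0 = [0x74, 0x03, 0x71, 0xd2, 0xfa, 0x1d, 0x09, 0xb9]
t1 = [0xb9, 0x09, 0x1d, 0xfa, 0xd2, 0x71, 0x03, 0x74]
t2 = [0xd2, 0x74, 0x71, 0x71, 0x03, 0xfa, 0x74, 0x09]

RES = [ 0xd2  0x74  0x71  0x71  0x03  0xfa  0x74  0x09 ]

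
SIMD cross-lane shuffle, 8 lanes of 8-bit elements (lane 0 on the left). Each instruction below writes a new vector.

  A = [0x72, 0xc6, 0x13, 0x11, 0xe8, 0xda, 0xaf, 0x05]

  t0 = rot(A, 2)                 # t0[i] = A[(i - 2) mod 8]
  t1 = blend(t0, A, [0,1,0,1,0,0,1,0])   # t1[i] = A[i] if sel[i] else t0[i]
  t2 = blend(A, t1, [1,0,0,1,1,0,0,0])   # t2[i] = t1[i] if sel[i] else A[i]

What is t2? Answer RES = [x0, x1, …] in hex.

RES = [0xaf, 0xc6, 0x13, 0x11, 0x13, 0xda, 0xaf, 0x05]

  t0: af 05 72 c6 13 11 e8 da
  t1: af c6 72 11 13 11 af da
  t2: af c6 13 11 13 da af 05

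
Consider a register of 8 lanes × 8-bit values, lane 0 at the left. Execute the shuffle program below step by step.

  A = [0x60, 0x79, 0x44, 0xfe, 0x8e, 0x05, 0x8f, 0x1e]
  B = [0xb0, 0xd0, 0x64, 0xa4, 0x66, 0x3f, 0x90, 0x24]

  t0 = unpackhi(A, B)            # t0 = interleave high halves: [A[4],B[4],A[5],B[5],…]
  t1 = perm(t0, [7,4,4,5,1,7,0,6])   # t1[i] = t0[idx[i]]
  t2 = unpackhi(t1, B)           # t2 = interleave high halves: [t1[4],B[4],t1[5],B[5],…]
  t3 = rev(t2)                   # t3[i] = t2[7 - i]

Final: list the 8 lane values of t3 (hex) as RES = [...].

t0 = [0x8e, 0x66, 0x05, 0x3f, 0x8f, 0x90, 0x1e, 0x24]
t1 = [0x24, 0x8f, 0x8f, 0x90, 0x66, 0x24, 0x8e, 0x1e]
t2 = [0x66, 0x66, 0x24, 0x3f, 0x8e, 0x90, 0x1e, 0x24]
t3 = [0x24, 0x1e, 0x90, 0x8e, 0x3f, 0x24, 0x66, 0x66]

RES = [ 0x24  0x1e  0x90  0x8e  0x3f  0x24  0x66  0x66 ]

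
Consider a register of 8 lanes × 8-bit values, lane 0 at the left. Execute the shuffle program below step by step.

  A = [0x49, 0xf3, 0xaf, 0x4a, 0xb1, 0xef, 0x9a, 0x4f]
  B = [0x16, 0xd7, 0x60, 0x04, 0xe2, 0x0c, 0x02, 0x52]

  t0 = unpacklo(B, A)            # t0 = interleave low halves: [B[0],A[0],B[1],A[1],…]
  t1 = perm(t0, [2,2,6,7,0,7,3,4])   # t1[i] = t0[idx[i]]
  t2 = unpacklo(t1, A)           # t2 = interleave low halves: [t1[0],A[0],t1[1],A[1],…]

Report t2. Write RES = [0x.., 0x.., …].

  t0: 16 49 d7 f3 60 af 04 4a
  t1: d7 d7 04 4a 16 4a f3 60
  t2: d7 49 d7 f3 04 af 4a 4a

RES = [ 0xd7  0x49  0xd7  0xf3  0x04  0xaf  0x4a  0x4a ]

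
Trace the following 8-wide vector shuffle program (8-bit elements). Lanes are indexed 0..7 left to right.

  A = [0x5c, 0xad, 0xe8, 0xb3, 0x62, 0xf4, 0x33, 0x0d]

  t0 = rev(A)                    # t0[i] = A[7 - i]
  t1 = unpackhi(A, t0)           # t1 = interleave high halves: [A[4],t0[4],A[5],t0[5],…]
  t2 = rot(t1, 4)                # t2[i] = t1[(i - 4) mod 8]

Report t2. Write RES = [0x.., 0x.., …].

t0 = [0x0d, 0x33, 0xf4, 0x62, 0xb3, 0xe8, 0xad, 0x5c]
t1 = [0x62, 0xb3, 0xf4, 0xe8, 0x33, 0xad, 0x0d, 0x5c]
t2 = [0x33, 0xad, 0x0d, 0x5c, 0x62, 0xb3, 0xf4, 0xe8]

RES = [0x33, 0xad, 0x0d, 0x5c, 0x62, 0xb3, 0xf4, 0xe8]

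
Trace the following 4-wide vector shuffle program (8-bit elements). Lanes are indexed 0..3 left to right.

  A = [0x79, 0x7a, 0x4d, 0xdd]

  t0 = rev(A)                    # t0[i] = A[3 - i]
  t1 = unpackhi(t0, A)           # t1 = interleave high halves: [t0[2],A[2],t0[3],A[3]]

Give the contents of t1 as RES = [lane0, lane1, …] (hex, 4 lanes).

t0 = [0xdd, 0x4d, 0x7a, 0x79]
t1 = [0x7a, 0x4d, 0x79, 0xdd]

RES = [0x7a, 0x4d, 0x79, 0xdd]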